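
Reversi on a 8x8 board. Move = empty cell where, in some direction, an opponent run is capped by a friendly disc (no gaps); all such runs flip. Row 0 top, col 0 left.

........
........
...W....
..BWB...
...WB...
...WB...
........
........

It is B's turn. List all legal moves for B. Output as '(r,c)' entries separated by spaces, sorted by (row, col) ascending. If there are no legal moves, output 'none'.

Answer: (1,2) (1,4) (2,2) (4,2) (5,2) (6,2)

Derivation:
(1,2): flips 1 -> legal
(1,3): no bracket -> illegal
(1,4): flips 1 -> legal
(2,2): flips 1 -> legal
(2,4): no bracket -> illegal
(4,2): flips 1 -> legal
(5,2): flips 2 -> legal
(6,2): flips 1 -> legal
(6,3): no bracket -> illegal
(6,4): no bracket -> illegal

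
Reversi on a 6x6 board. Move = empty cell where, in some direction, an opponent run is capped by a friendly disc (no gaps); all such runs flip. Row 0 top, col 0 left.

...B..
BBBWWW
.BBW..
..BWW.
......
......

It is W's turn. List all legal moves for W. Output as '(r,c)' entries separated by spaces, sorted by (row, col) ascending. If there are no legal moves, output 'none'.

(0,0): flips 2 -> legal
(0,1): flips 1 -> legal
(0,2): no bracket -> illegal
(0,4): no bracket -> illegal
(2,0): flips 2 -> legal
(3,0): no bracket -> illegal
(3,1): flips 2 -> legal
(4,1): flips 1 -> legal
(4,2): no bracket -> illegal
(4,3): no bracket -> illegal

Answer: (0,0) (0,1) (2,0) (3,1) (4,1)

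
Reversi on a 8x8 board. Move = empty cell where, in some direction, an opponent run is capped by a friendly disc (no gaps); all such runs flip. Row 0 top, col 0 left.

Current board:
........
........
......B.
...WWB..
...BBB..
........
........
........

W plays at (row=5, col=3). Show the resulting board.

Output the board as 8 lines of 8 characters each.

Place W at (5,3); scan 8 dirs for brackets.
Dir NW: first cell '.' (not opp) -> no flip
Dir N: opp run (4,3) capped by W -> flip
Dir NE: opp run (4,4) (3,5) (2,6), next='.' -> no flip
Dir W: first cell '.' (not opp) -> no flip
Dir E: first cell '.' (not opp) -> no flip
Dir SW: first cell '.' (not opp) -> no flip
Dir S: first cell '.' (not opp) -> no flip
Dir SE: first cell '.' (not opp) -> no flip
All flips: (4,3)

Answer: ........
........
......B.
...WWB..
...WBB..
...W....
........
........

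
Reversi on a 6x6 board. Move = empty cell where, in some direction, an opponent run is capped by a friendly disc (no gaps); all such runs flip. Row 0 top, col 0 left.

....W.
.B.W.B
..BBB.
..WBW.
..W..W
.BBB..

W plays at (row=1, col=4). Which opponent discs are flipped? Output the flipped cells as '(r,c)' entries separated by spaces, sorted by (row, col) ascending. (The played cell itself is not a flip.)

Answer: (2,3) (2,4)

Derivation:
Dir NW: first cell '.' (not opp) -> no flip
Dir N: first cell 'W' (not opp) -> no flip
Dir NE: first cell '.' (not opp) -> no flip
Dir W: first cell 'W' (not opp) -> no flip
Dir E: opp run (1,5), next=edge -> no flip
Dir SW: opp run (2,3) capped by W -> flip
Dir S: opp run (2,4) capped by W -> flip
Dir SE: first cell '.' (not opp) -> no flip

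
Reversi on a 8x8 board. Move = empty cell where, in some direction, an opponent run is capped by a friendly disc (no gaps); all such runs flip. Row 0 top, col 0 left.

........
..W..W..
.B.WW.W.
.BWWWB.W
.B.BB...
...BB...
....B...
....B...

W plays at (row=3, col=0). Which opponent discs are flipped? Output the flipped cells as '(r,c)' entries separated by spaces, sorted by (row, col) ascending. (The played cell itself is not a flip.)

Dir NW: edge -> no flip
Dir N: first cell '.' (not opp) -> no flip
Dir NE: opp run (2,1) capped by W -> flip
Dir W: edge -> no flip
Dir E: opp run (3,1) capped by W -> flip
Dir SW: edge -> no flip
Dir S: first cell '.' (not opp) -> no flip
Dir SE: opp run (4,1), next='.' -> no flip

Answer: (2,1) (3,1)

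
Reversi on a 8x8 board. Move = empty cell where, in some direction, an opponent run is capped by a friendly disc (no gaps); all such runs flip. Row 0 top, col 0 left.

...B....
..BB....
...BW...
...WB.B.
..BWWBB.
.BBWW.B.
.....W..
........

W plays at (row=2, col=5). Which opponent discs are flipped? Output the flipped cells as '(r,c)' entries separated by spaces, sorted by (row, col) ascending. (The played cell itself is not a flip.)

Dir NW: first cell '.' (not opp) -> no flip
Dir N: first cell '.' (not opp) -> no flip
Dir NE: first cell '.' (not opp) -> no flip
Dir W: first cell 'W' (not opp) -> no flip
Dir E: first cell '.' (not opp) -> no flip
Dir SW: opp run (3,4) capped by W -> flip
Dir S: first cell '.' (not opp) -> no flip
Dir SE: opp run (3,6), next='.' -> no flip

Answer: (3,4)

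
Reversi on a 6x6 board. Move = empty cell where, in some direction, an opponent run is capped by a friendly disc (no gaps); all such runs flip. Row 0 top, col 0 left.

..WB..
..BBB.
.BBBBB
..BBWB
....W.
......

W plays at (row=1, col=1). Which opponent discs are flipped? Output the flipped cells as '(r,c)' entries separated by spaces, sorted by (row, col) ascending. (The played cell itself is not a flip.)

Dir NW: first cell '.' (not opp) -> no flip
Dir N: first cell '.' (not opp) -> no flip
Dir NE: first cell 'W' (not opp) -> no flip
Dir W: first cell '.' (not opp) -> no flip
Dir E: opp run (1,2) (1,3) (1,4), next='.' -> no flip
Dir SW: first cell '.' (not opp) -> no flip
Dir S: opp run (2,1), next='.' -> no flip
Dir SE: opp run (2,2) (3,3) capped by W -> flip

Answer: (2,2) (3,3)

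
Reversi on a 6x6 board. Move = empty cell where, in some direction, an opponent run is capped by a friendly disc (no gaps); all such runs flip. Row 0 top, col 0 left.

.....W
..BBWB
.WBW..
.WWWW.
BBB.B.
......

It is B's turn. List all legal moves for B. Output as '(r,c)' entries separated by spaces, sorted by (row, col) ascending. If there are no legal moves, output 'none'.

Answer: (1,1) (2,0) (2,4) (3,0) (4,3) (4,5)

Derivation:
(0,3): no bracket -> illegal
(0,4): no bracket -> illegal
(1,0): no bracket -> illegal
(1,1): flips 2 -> legal
(2,0): flips 2 -> legal
(2,4): flips 3 -> legal
(2,5): no bracket -> illegal
(3,0): flips 1 -> legal
(3,5): no bracket -> illegal
(4,3): flips 2 -> legal
(4,5): flips 2 -> legal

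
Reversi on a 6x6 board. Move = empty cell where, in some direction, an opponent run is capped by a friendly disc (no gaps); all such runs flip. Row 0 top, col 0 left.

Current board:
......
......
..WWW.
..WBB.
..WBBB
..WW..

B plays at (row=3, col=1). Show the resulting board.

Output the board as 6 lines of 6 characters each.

Place B at (3,1); scan 8 dirs for brackets.
Dir NW: first cell '.' (not opp) -> no flip
Dir N: first cell '.' (not opp) -> no flip
Dir NE: opp run (2,2), next='.' -> no flip
Dir W: first cell '.' (not opp) -> no flip
Dir E: opp run (3,2) capped by B -> flip
Dir SW: first cell '.' (not opp) -> no flip
Dir S: first cell '.' (not opp) -> no flip
Dir SE: opp run (4,2) (5,3), next=edge -> no flip
All flips: (3,2)

Answer: ......
......
..WWW.
.BBBB.
..WBBB
..WW..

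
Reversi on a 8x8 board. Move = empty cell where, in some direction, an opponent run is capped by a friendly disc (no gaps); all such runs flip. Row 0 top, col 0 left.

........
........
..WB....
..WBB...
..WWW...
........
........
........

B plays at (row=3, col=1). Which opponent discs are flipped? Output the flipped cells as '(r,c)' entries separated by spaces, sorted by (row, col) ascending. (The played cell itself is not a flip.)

Dir NW: first cell '.' (not opp) -> no flip
Dir N: first cell '.' (not opp) -> no flip
Dir NE: opp run (2,2), next='.' -> no flip
Dir W: first cell '.' (not opp) -> no flip
Dir E: opp run (3,2) capped by B -> flip
Dir SW: first cell '.' (not opp) -> no flip
Dir S: first cell '.' (not opp) -> no flip
Dir SE: opp run (4,2), next='.' -> no flip

Answer: (3,2)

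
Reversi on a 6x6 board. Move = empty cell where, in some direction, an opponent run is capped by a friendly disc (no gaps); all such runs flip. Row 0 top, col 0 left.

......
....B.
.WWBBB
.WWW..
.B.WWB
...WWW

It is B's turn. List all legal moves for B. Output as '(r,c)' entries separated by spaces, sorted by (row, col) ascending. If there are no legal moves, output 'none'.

Answer: (1,1) (2,0) (4,2)

Derivation:
(1,0): no bracket -> illegal
(1,1): flips 2 -> legal
(1,2): no bracket -> illegal
(1,3): no bracket -> illegal
(2,0): flips 2 -> legal
(3,0): no bracket -> illegal
(3,4): no bracket -> illegal
(3,5): no bracket -> illegal
(4,0): no bracket -> illegal
(4,2): flips 3 -> legal
(5,2): no bracket -> illegal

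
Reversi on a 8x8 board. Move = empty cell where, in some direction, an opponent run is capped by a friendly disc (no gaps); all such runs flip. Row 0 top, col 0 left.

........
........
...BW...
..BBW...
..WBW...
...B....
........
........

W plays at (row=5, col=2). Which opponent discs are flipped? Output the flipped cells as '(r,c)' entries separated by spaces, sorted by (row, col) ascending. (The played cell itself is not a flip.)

Answer: (4,3)

Derivation:
Dir NW: first cell '.' (not opp) -> no flip
Dir N: first cell 'W' (not opp) -> no flip
Dir NE: opp run (4,3) capped by W -> flip
Dir W: first cell '.' (not opp) -> no flip
Dir E: opp run (5,3), next='.' -> no flip
Dir SW: first cell '.' (not opp) -> no flip
Dir S: first cell '.' (not opp) -> no flip
Dir SE: first cell '.' (not opp) -> no flip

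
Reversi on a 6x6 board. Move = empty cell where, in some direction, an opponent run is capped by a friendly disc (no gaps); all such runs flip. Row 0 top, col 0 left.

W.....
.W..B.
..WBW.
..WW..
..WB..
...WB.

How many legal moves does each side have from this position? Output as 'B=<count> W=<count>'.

-- B to move --
(0,1): no bracket -> illegal
(0,2): no bracket -> illegal
(1,0): no bracket -> illegal
(1,2): no bracket -> illegal
(1,3): no bracket -> illegal
(1,5): no bracket -> illegal
(2,0): no bracket -> illegal
(2,1): flips 2 -> legal
(2,5): flips 1 -> legal
(3,1): no bracket -> illegal
(3,4): flips 1 -> legal
(3,5): no bracket -> illegal
(4,1): flips 2 -> legal
(4,4): no bracket -> illegal
(5,1): no bracket -> illegal
(5,2): flips 1 -> legal
B mobility = 5
-- W to move --
(0,3): no bracket -> illegal
(0,4): flips 1 -> legal
(0,5): flips 2 -> legal
(1,2): no bracket -> illegal
(1,3): flips 1 -> legal
(1,5): no bracket -> illegal
(2,5): no bracket -> illegal
(3,4): no bracket -> illegal
(4,4): flips 1 -> legal
(4,5): no bracket -> illegal
(5,2): no bracket -> illegal
(5,5): flips 1 -> legal
W mobility = 5

Answer: B=5 W=5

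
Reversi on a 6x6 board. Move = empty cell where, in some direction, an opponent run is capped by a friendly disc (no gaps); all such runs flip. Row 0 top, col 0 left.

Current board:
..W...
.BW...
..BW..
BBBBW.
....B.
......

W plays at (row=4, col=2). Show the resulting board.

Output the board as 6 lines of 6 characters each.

Answer: ..W...
.BW...
..WW..
BBWBW.
..W.B.
......

Derivation:
Place W at (4,2); scan 8 dirs for brackets.
Dir NW: opp run (3,1), next='.' -> no flip
Dir N: opp run (3,2) (2,2) capped by W -> flip
Dir NE: opp run (3,3), next='.' -> no flip
Dir W: first cell '.' (not opp) -> no flip
Dir E: first cell '.' (not opp) -> no flip
Dir SW: first cell '.' (not opp) -> no flip
Dir S: first cell '.' (not opp) -> no flip
Dir SE: first cell '.' (not opp) -> no flip
All flips: (2,2) (3,2)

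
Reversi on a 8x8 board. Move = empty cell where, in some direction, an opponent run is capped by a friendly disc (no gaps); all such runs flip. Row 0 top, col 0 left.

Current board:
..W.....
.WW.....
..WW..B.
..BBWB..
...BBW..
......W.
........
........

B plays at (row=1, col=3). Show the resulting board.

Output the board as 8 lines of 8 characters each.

Place B at (1,3); scan 8 dirs for brackets.
Dir NW: opp run (0,2), next=edge -> no flip
Dir N: first cell '.' (not opp) -> no flip
Dir NE: first cell '.' (not opp) -> no flip
Dir W: opp run (1,2) (1,1), next='.' -> no flip
Dir E: first cell '.' (not opp) -> no flip
Dir SW: opp run (2,2), next='.' -> no flip
Dir S: opp run (2,3) capped by B -> flip
Dir SE: first cell '.' (not opp) -> no flip
All flips: (2,3)

Answer: ..W.....
.WWB....
..WB..B.
..BBWB..
...BBW..
......W.
........
........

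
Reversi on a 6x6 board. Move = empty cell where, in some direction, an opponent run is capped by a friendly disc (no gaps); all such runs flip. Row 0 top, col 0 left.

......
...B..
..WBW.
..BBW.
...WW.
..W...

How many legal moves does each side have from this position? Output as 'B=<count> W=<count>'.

Answer: B=11 W=7

Derivation:
-- B to move --
(1,1): flips 1 -> legal
(1,2): flips 1 -> legal
(1,4): no bracket -> illegal
(1,5): flips 1 -> legal
(2,1): flips 1 -> legal
(2,5): flips 1 -> legal
(3,1): flips 1 -> legal
(3,5): flips 2 -> legal
(4,1): no bracket -> illegal
(4,2): no bracket -> illegal
(4,5): flips 1 -> legal
(5,1): no bracket -> illegal
(5,3): flips 1 -> legal
(5,4): flips 1 -> legal
(5,5): flips 1 -> legal
B mobility = 11
-- W to move --
(0,2): flips 1 -> legal
(0,3): flips 3 -> legal
(0,4): flips 1 -> legal
(1,2): flips 1 -> legal
(1,4): no bracket -> illegal
(2,1): flips 1 -> legal
(3,1): flips 2 -> legal
(4,1): no bracket -> illegal
(4,2): flips 2 -> legal
W mobility = 7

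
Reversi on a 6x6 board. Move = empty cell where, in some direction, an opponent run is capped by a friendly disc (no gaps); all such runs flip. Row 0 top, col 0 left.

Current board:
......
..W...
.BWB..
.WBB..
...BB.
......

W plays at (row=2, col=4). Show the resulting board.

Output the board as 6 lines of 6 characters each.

Answer: ......
..W...
.BWWW.
.WBB..
...BB.
......

Derivation:
Place W at (2,4); scan 8 dirs for brackets.
Dir NW: first cell '.' (not opp) -> no flip
Dir N: first cell '.' (not opp) -> no flip
Dir NE: first cell '.' (not opp) -> no flip
Dir W: opp run (2,3) capped by W -> flip
Dir E: first cell '.' (not opp) -> no flip
Dir SW: opp run (3,3), next='.' -> no flip
Dir S: first cell '.' (not opp) -> no flip
Dir SE: first cell '.' (not opp) -> no flip
All flips: (2,3)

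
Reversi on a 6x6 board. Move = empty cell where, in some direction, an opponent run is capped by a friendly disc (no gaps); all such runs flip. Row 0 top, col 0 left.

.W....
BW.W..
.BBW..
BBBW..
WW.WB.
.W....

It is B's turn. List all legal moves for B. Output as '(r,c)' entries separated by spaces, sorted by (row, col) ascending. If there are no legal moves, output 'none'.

Answer: (0,0) (0,4) (1,2) (1,4) (2,4) (3,4) (4,2) (5,0) (5,2) (5,4)

Derivation:
(0,0): flips 1 -> legal
(0,2): no bracket -> illegal
(0,3): no bracket -> illegal
(0,4): flips 1 -> legal
(1,2): flips 1 -> legal
(1,4): flips 1 -> legal
(2,0): no bracket -> illegal
(2,4): flips 1 -> legal
(3,4): flips 1 -> legal
(4,2): flips 1 -> legal
(5,0): flips 2 -> legal
(5,2): flips 1 -> legal
(5,3): no bracket -> illegal
(5,4): flips 1 -> legal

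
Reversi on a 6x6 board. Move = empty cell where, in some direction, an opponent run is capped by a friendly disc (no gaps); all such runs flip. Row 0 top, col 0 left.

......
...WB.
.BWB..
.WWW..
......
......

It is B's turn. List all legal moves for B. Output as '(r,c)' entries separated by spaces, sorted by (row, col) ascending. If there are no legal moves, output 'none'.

(0,2): no bracket -> illegal
(0,3): flips 1 -> legal
(0,4): no bracket -> illegal
(1,1): no bracket -> illegal
(1,2): flips 1 -> legal
(2,0): no bracket -> illegal
(2,4): no bracket -> illegal
(3,0): no bracket -> illegal
(3,4): no bracket -> illegal
(4,0): no bracket -> illegal
(4,1): flips 2 -> legal
(4,2): no bracket -> illegal
(4,3): flips 2 -> legal
(4,4): no bracket -> illegal

Answer: (0,3) (1,2) (4,1) (4,3)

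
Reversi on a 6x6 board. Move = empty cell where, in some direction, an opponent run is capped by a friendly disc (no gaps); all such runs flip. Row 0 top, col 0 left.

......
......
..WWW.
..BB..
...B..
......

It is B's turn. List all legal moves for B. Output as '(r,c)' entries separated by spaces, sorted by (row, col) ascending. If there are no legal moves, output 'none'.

(1,1): flips 1 -> legal
(1,2): flips 1 -> legal
(1,3): flips 1 -> legal
(1,4): flips 1 -> legal
(1,5): flips 1 -> legal
(2,1): no bracket -> illegal
(2,5): no bracket -> illegal
(3,1): no bracket -> illegal
(3,4): no bracket -> illegal
(3,5): no bracket -> illegal

Answer: (1,1) (1,2) (1,3) (1,4) (1,5)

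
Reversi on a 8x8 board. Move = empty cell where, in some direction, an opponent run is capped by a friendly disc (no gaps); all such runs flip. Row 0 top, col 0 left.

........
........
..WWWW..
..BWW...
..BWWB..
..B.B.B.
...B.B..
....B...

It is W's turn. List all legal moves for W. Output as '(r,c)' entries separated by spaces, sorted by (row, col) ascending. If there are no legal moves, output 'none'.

Answer: (2,1) (3,1) (4,1) (4,6) (5,1) (6,1) (6,2) (6,4) (6,7) (7,6)

Derivation:
(2,1): flips 1 -> legal
(3,1): flips 1 -> legal
(3,5): no bracket -> illegal
(3,6): no bracket -> illegal
(4,1): flips 2 -> legal
(4,6): flips 1 -> legal
(4,7): no bracket -> illegal
(5,1): flips 1 -> legal
(5,3): no bracket -> illegal
(5,5): no bracket -> illegal
(5,7): no bracket -> illegal
(6,1): flips 1 -> legal
(6,2): flips 3 -> legal
(6,4): flips 1 -> legal
(6,6): no bracket -> illegal
(6,7): flips 2 -> legal
(7,2): no bracket -> illegal
(7,3): no bracket -> illegal
(7,5): no bracket -> illegal
(7,6): flips 2 -> legal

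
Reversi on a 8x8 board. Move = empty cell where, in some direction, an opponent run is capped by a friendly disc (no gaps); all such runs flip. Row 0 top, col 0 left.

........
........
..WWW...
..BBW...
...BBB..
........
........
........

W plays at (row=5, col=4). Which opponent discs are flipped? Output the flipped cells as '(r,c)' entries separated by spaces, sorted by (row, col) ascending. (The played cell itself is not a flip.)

Dir NW: opp run (4,3) (3,2), next='.' -> no flip
Dir N: opp run (4,4) capped by W -> flip
Dir NE: opp run (4,5), next='.' -> no flip
Dir W: first cell '.' (not opp) -> no flip
Dir E: first cell '.' (not opp) -> no flip
Dir SW: first cell '.' (not opp) -> no flip
Dir S: first cell '.' (not opp) -> no flip
Dir SE: first cell '.' (not opp) -> no flip

Answer: (4,4)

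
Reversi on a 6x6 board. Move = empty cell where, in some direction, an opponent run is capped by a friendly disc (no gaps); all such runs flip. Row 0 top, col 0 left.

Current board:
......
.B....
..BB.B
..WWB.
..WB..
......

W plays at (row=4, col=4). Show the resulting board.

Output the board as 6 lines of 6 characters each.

Answer: ......
.B....
..BB.B
..WWB.
..WWW.
......

Derivation:
Place W at (4,4); scan 8 dirs for brackets.
Dir NW: first cell 'W' (not opp) -> no flip
Dir N: opp run (3,4), next='.' -> no flip
Dir NE: first cell '.' (not opp) -> no flip
Dir W: opp run (4,3) capped by W -> flip
Dir E: first cell '.' (not opp) -> no flip
Dir SW: first cell '.' (not opp) -> no flip
Dir S: first cell '.' (not opp) -> no flip
Dir SE: first cell '.' (not opp) -> no flip
All flips: (4,3)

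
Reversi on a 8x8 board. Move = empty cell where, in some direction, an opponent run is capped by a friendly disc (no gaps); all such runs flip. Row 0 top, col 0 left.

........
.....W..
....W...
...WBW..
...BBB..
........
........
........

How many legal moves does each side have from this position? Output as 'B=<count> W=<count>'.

-- B to move --
(0,4): no bracket -> illegal
(0,5): no bracket -> illegal
(0,6): no bracket -> illegal
(1,3): no bracket -> illegal
(1,4): flips 1 -> legal
(1,6): no bracket -> illegal
(2,2): flips 1 -> legal
(2,3): flips 1 -> legal
(2,5): flips 1 -> legal
(2,6): flips 1 -> legal
(3,2): flips 1 -> legal
(3,6): flips 1 -> legal
(4,2): no bracket -> illegal
(4,6): no bracket -> illegal
B mobility = 7
-- W to move --
(2,3): no bracket -> illegal
(2,5): no bracket -> illegal
(3,2): no bracket -> illegal
(3,6): no bracket -> illegal
(4,2): no bracket -> illegal
(4,6): no bracket -> illegal
(5,2): no bracket -> illegal
(5,3): flips 2 -> legal
(5,4): flips 2 -> legal
(5,5): flips 2 -> legal
(5,6): no bracket -> illegal
W mobility = 3

Answer: B=7 W=3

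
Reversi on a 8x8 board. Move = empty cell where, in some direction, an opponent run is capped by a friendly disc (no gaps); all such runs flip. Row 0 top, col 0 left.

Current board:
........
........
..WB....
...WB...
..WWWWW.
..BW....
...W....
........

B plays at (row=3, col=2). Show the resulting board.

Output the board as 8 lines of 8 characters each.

Answer: ........
........
..WB....
..BBB...
..BWWWW.
..BW....
...W....
........

Derivation:
Place B at (3,2); scan 8 dirs for brackets.
Dir NW: first cell '.' (not opp) -> no flip
Dir N: opp run (2,2), next='.' -> no flip
Dir NE: first cell 'B' (not opp) -> no flip
Dir W: first cell '.' (not opp) -> no flip
Dir E: opp run (3,3) capped by B -> flip
Dir SW: first cell '.' (not opp) -> no flip
Dir S: opp run (4,2) capped by B -> flip
Dir SE: opp run (4,3), next='.' -> no flip
All flips: (3,3) (4,2)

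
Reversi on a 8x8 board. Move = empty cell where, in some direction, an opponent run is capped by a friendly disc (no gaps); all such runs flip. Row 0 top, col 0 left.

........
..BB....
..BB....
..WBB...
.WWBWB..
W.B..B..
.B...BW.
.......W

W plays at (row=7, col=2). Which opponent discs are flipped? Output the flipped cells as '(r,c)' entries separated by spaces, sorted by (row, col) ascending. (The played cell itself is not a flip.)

Answer: (6,1)

Derivation:
Dir NW: opp run (6,1) capped by W -> flip
Dir N: first cell '.' (not opp) -> no flip
Dir NE: first cell '.' (not opp) -> no flip
Dir W: first cell '.' (not opp) -> no flip
Dir E: first cell '.' (not opp) -> no flip
Dir SW: edge -> no flip
Dir S: edge -> no flip
Dir SE: edge -> no flip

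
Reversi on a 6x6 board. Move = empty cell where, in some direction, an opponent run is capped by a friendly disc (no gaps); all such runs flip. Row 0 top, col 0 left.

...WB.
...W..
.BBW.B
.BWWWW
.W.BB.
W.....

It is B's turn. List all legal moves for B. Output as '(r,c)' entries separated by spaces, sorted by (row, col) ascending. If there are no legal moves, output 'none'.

(0,2): flips 1 -> legal
(1,2): no bracket -> illegal
(1,4): no bracket -> illegal
(2,4): flips 2 -> legal
(3,0): no bracket -> illegal
(4,0): no bracket -> illegal
(4,2): flips 1 -> legal
(4,5): flips 1 -> legal
(5,1): flips 1 -> legal
(5,2): no bracket -> illegal

Answer: (0,2) (2,4) (4,2) (4,5) (5,1)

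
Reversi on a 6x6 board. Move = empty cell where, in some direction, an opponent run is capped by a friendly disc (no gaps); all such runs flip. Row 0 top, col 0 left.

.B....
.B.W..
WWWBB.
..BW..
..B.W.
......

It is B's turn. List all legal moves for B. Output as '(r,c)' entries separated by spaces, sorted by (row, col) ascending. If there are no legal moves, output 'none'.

Answer: (0,2) (0,3) (1,0) (1,2) (3,1) (3,4) (4,3) (5,5)

Derivation:
(0,2): flips 1 -> legal
(0,3): flips 1 -> legal
(0,4): no bracket -> illegal
(1,0): flips 1 -> legal
(1,2): flips 1 -> legal
(1,4): no bracket -> illegal
(3,0): no bracket -> illegal
(3,1): flips 1 -> legal
(3,4): flips 1 -> legal
(3,5): no bracket -> illegal
(4,3): flips 1 -> legal
(4,5): no bracket -> illegal
(5,3): no bracket -> illegal
(5,4): no bracket -> illegal
(5,5): flips 3 -> legal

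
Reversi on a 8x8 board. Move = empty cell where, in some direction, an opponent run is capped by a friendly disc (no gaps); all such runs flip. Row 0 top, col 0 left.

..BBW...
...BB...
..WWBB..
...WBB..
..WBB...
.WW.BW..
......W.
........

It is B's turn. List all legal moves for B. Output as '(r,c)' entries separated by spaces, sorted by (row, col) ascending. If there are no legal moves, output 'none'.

(0,5): flips 1 -> legal
(1,1): flips 2 -> legal
(1,2): flips 1 -> legal
(1,5): no bracket -> illegal
(2,1): flips 2 -> legal
(3,1): flips 1 -> legal
(3,2): flips 2 -> legal
(4,0): no bracket -> illegal
(4,1): flips 1 -> legal
(4,5): no bracket -> illegal
(4,6): no bracket -> illegal
(5,0): no bracket -> illegal
(5,3): no bracket -> illegal
(5,6): flips 1 -> legal
(5,7): no bracket -> illegal
(6,0): flips 3 -> legal
(6,1): flips 1 -> legal
(6,2): no bracket -> illegal
(6,3): no bracket -> illegal
(6,4): no bracket -> illegal
(6,5): no bracket -> illegal
(6,7): no bracket -> illegal
(7,5): no bracket -> illegal
(7,6): no bracket -> illegal
(7,7): flips 2 -> legal

Answer: (0,5) (1,1) (1,2) (2,1) (3,1) (3,2) (4,1) (5,6) (6,0) (6,1) (7,7)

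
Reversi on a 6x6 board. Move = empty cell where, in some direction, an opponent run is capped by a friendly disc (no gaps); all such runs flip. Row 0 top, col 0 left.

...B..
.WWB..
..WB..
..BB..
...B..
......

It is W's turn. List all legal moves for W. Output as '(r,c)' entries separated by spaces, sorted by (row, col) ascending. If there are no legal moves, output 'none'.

Answer: (0,4) (1,4) (2,4) (3,4) (4,2) (4,4)

Derivation:
(0,2): no bracket -> illegal
(0,4): flips 1 -> legal
(1,4): flips 1 -> legal
(2,1): no bracket -> illegal
(2,4): flips 1 -> legal
(3,1): no bracket -> illegal
(3,4): flips 1 -> legal
(4,1): no bracket -> illegal
(4,2): flips 1 -> legal
(4,4): flips 1 -> legal
(5,2): no bracket -> illegal
(5,3): no bracket -> illegal
(5,4): no bracket -> illegal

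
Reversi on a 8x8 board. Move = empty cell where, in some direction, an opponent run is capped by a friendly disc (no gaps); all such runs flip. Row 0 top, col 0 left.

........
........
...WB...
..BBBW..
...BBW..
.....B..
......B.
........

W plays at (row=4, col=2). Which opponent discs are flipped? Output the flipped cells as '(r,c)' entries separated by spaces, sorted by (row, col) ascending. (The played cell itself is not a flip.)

Dir NW: first cell '.' (not opp) -> no flip
Dir N: opp run (3,2), next='.' -> no flip
Dir NE: opp run (3,3) (2,4), next='.' -> no flip
Dir W: first cell '.' (not opp) -> no flip
Dir E: opp run (4,3) (4,4) capped by W -> flip
Dir SW: first cell '.' (not opp) -> no flip
Dir S: first cell '.' (not opp) -> no flip
Dir SE: first cell '.' (not opp) -> no flip

Answer: (4,3) (4,4)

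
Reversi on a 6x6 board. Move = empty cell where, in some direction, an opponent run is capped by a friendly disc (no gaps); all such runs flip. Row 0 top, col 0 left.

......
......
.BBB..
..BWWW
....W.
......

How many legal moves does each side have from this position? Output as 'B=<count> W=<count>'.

-- B to move --
(2,4): no bracket -> illegal
(2,5): no bracket -> illegal
(4,2): no bracket -> illegal
(4,3): flips 1 -> legal
(4,5): flips 1 -> legal
(5,3): no bracket -> illegal
(5,4): no bracket -> illegal
(5,5): flips 2 -> legal
B mobility = 3
-- W to move --
(1,0): no bracket -> illegal
(1,1): flips 1 -> legal
(1,2): flips 1 -> legal
(1,3): flips 1 -> legal
(1,4): no bracket -> illegal
(2,0): no bracket -> illegal
(2,4): no bracket -> illegal
(3,0): no bracket -> illegal
(3,1): flips 1 -> legal
(4,1): no bracket -> illegal
(4,2): no bracket -> illegal
(4,3): no bracket -> illegal
W mobility = 4

Answer: B=3 W=4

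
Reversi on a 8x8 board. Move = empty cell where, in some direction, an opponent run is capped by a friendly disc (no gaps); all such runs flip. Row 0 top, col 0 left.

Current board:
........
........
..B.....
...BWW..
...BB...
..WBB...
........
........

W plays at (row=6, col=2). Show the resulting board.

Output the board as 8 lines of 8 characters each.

Place W at (6,2); scan 8 dirs for brackets.
Dir NW: first cell '.' (not opp) -> no flip
Dir N: first cell 'W' (not opp) -> no flip
Dir NE: opp run (5,3) (4,4) capped by W -> flip
Dir W: first cell '.' (not opp) -> no flip
Dir E: first cell '.' (not opp) -> no flip
Dir SW: first cell '.' (not opp) -> no flip
Dir S: first cell '.' (not opp) -> no flip
Dir SE: first cell '.' (not opp) -> no flip
All flips: (4,4) (5,3)

Answer: ........
........
..B.....
...BWW..
...BW...
..WWB...
..W.....
........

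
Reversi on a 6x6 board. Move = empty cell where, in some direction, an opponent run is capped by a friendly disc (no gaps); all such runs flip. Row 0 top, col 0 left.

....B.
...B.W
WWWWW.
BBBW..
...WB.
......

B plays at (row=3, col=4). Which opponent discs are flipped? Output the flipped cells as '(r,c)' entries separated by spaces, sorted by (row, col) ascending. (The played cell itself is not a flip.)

Dir NW: opp run (2,3), next='.' -> no flip
Dir N: opp run (2,4), next='.' -> no flip
Dir NE: first cell '.' (not opp) -> no flip
Dir W: opp run (3,3) capped by B -> flip
Dir E: first cell '.' (not opp) -> no flip
Dir SW: opp run (4,3), next='.' -> no flip
Dir S: first cell 'B' (not opp) -> no flip
Dir SE: first cell '.' (not opp) -> no flip

Answer: (3,3)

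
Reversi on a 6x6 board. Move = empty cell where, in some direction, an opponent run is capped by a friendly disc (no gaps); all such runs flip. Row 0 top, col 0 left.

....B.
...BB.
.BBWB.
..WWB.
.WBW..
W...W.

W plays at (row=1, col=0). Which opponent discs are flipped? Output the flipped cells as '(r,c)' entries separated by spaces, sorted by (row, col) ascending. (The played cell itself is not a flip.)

Dir NW: edge -> no flip
Dir N: first cell '.' (not opp) -> no flip
Dir NE: first cell '.' (not opp) -> no flip
Dir W: edge -> no flip
Dir E: first cell '.' (not opp) -> no flip
Dir SW: edge -> no flip
Dir S: first cell '.' (not opp) -> no flip
Dir SE: opp run (2,1) capped by W -> flip

Answer: (2,1)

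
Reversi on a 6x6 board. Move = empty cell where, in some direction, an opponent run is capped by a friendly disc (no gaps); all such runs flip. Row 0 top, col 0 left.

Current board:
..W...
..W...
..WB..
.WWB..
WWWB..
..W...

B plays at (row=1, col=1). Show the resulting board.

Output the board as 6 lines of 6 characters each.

Place B at (1,1); scan 8 dirs for brackets.
Dir NW: first cell '.' (not opp) -> no flip
Dir N: first cell '.' (not opp) -> no flip
Dir NE: opp run (0,2), next=edge -> no flip
Dir W: first cell '.' (not opp) -> no flip
Dir E: opp run (1,2), next='.' -> no flip
Dir SW: first cell '.' (not opp) -> no flip
Dir S: first cell '.' (not opp) -> no flip
Dir SE: opp run (2,2) capped by B -> flip
All flips: (2,2)

Answer: ..W...
.BW...
..BB..
.WWB..
WWWB..
..W...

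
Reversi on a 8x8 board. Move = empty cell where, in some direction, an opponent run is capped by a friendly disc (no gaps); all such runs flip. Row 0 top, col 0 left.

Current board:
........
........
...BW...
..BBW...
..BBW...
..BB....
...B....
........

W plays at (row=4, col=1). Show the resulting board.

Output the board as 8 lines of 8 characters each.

Place W at (4,1); scan 8 dirs for brackets.
Dir NW: first cell '.' (not opp) -> no flip
Dir N: first cell '.' (not opp) -> no flip
Dir NE: opp run (3,2) (2,3), next='.' -> no flip
Dir W: first cell '.' (not opp) -> no flip
Dir E: opp run (4,2) (4,3) capped by W -> flip
Dir SW: first cell '.' (not opp) -> no flip
Dir S: first cell '.' (not opp) -> no flip
Dir SE: opp run (5,2) (6,3), next='.' -> no flip
All flips: (4,2) (4,3)

Answer: ........
........
...BW...
..BBW...
.WWWW...
..BB....
...B....
........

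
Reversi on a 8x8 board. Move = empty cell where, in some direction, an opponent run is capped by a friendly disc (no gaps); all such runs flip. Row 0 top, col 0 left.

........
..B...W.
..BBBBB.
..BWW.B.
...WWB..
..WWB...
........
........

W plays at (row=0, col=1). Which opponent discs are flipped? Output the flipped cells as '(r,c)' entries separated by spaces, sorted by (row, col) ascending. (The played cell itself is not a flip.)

Dir NW: edge -> no flip
Dir N: edge -> no flip
Dir NE: edge -> no flip
Dir W: first cell '.' (not opp) -> no flip
Dir E: first cell '.' (not opp) -> no flip
Dir SW: first cell '.' (not opp) -> no flip
Dir S: first cell '.' (not opp) -> no flip
Dir SE: opp run (1,2) (2,3) capped by W -> flip

Answer: (1,2) (2,3)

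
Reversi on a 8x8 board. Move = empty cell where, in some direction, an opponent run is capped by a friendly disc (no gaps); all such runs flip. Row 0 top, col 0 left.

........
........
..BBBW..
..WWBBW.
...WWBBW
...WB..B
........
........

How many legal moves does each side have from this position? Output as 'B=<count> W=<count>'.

Answer: B=13 W=13

Derivation:
-- B to move --
(1,4): no bracket -> illegal
(1,5): flips 1 -> legal
(1,6): flips 1 -> legal
(2,1): flips 2 -> legal
(2,6): flips 2 -> legal
(2,7): flips 1 -> legal
(3,1): flips 2 -> legal
(3,7): flips 2 -> legal
(4,1): flips 1 -> legal
(4,2): flips 4 -> legal
(5,2): flips 2 -> legal
(5,5): flips 2 -> legal
(5,6): no bracket -> illegal
(6,2): flips 2 -> legal
(6,3): flips 3 -> legal
(6,4): no bracket -> illegal
B mobility = 13
-- W to move --
(1,1): flips 1 -> legal
(1,2): flips 1 -> legal
(1,3): flips 1 -> legal
(1,4): flips 3 -> legal
(1,5): flips 1 -> legal
(2,1): flips 3 -> legal
(2,6): flips 1 -> legal
(3,1): no bracket -> illegal
(3,7): no bracket -> illegal
(5,5): flips 3 -> legal
(5,6): flips 1 -> legal
(6,3): flips 2 -> legal
(6,4): flips 1 -> legal
(6,5): flips 1 -> legal
(6,6): no bracket -> illegal
(6,7): flips 1 -> legal
W mobility = 13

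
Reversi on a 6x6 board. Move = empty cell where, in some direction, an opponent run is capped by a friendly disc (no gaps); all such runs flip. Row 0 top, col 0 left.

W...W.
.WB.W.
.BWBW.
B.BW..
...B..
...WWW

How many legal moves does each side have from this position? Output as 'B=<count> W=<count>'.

-- B to move --
(0,1): flips 1 -> legal
(0,2): no bracket -> illegal
(0,3): no bracket -> illegal
(0,5): flips 1 -> legal
(1,0): flips 1 -> legal
(1,3): no bracket -> illegal
(1,5): no bracket -> illegal
(2,0): no bracket -> illegal
(2,5): flips 1 -> legal
(3,1): no bracket -> illegal
(3,4): flips 1 -> legal
(3,5): no bracket -> illegal
(4,2): no bracket -> illegal
(4,4): no bracket -> illegal
(4,5): no bracket -> illegal
(5,2): no bracket -> illegal
B mobility = 5
-- W to move --
(0,1): no bracket -> illegal
(0,2): flips 1 -> legal
(0,3): no bracket -> illegal
(1,0): flips 3 -> legal
(1,3): flips 2 -> legal
(2,0): flips 1 -> legal
(3,1): flips 2 -> legal
(3,4): no bracket -> illegal
(4,0): no bracket -> illegal
(4,1): flips 2 -> legal
(4,2): flips 1 -> legal
(4,4): no bracket -> illegal
(5,2): no bracket -> illegal
W mobility = 7

Answer: B=5 W=7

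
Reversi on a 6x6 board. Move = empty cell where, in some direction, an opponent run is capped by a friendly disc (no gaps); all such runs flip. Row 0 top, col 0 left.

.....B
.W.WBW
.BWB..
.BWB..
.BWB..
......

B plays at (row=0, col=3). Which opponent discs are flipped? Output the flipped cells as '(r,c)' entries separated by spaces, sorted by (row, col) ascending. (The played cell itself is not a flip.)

Answer: (1,3)

Derivation:
Dir NW: edge -> no flip
Dir N: edge -> no flip
Dir NE: edge -> no flip
Dir W: first cell '.' (not opp) -> no flip
Dir E: first cell '.' (not opp) -> no flip
Dir SW: first cell '.' (not opp) -> no flip
Dir S: opp run (1,3) capped by B -> flip
Dir SE: first cell 'B' (not opp) -> no flip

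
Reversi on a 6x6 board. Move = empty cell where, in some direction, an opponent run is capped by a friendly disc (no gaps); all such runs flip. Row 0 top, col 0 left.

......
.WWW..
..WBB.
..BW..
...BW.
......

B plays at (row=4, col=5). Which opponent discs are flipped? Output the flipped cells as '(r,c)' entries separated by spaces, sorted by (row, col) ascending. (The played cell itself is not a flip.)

Answer: (4,4)

Derivation:
Dir NW: first cell '.' (not opp) -> no flip
Dir N: first cell '.' (not opp) -> no flip
Dir NE: edge -> no flip
Dir W: opp run (4,4) capped by B -> flip
Dir E: edge -> no flip
Dir SW: first cell '.' (not opp) -> no flip
Dir S: first cell '.' (not opp) -> no flip
Dir SE: edge -> no flip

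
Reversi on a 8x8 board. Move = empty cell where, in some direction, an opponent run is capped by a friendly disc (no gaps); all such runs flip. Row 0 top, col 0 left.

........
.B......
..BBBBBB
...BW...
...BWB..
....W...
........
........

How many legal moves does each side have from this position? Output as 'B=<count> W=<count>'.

-- B to move --
(3,5): flips 1 -> legal
(5,3): no bracket -> illegal
(5,5): flips 1 -> legal
(6,3): flips 1 -> legal
(6,4): flips 3 -> legal
(6,5): flips 1 -> legal
B mobility = 5
-- W to move --
(0,0): flips 3 -> legal
(0,1): no bracket -> illegal
(0,2): no bracket -> illegal
(1,0): no bracket -> illegal
(1,2): flips 1 -> legal
(1,3): no bracket -> illegal
(1,4): flips 1 -> legal
(1,5): no bracket -> illegal
(1,6): flips 1 -> legal
(1,7): no bracket -> illegal
(2,0): no bracket -> illegal
(2,1): no bracket -> illegal
(3,1): no bracket -> illegal
(3,2): flips 2 -> legal
(3,5): no bracket -> illegal
(3,6): flips 1 -> legal
(3,7): no bracket -> illegal
(4,2): flips 1 -> legal
(4,6): flips 1 -> legal
(5,2): flips 1 -> legal
(5,3): no bracket -> illegal
(5,5): no bracket -> illegal
(5,6): flips 1 -> legal
W mobility = 10

Answer: B=5 W=10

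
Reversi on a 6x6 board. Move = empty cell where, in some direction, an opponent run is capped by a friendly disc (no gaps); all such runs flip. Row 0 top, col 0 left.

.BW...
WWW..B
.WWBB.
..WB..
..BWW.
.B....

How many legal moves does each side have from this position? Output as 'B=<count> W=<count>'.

Answer: B=8 W=7

Derivation:
-- B to move --
(0,0): flips 2 -> legal
(0,3): flips 1 -> legal
(1,3): no bracket -> illegal
(2,0): flips 2 -> legal
(3,0): no bracket -> illegal
(3,1): flips 3 -> legal
(3,4): no bracket -> illegal
(3,5): no bracket -> illegal
(4,1): flips 1 -> legal
(4,5): flips 2 -> legal
(5,2): no bracket -> illegal
(5,3): flips 1 -> legal
(5,4): no bracket -> illegal
(5,5): flips 1 -> legal
B mobility = 8
-- W to move --
(0,0): flips 1 -> legal
(0,4): no bracket -> illegal
(0,5): no bracket -> illegal
(1,3): flips 2 -> legal
(1,4): flips 1 -> legal
(2,5): flips 2 -> legal
(3,1): no bracket -> illegal
(3,4): flips 2 -> legal
(3,5): no bracket -> illegal
(4,0): no bracket -> illegal
(4,1): flips 1 -> legal
(5,0): no bracket -> illegal
(5,2): flips 1 -> legal
(5,3): no bracket -> illegal
W mobility = 7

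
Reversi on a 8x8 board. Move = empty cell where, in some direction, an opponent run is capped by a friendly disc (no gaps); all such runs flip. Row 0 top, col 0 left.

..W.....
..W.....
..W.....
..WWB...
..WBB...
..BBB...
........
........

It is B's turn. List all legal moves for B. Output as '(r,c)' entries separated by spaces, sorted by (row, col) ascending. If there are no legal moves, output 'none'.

Answer: (1,1) (2,1) (2,3) (3,1) (4,1)

Derivation:
(0,1): no bracket -> illegal
(0,3): no bracket -> illegal
(1,1): flips 2 -> legal
(1,3): no bracket -> illegal
(2,1): flips 1 -> legal
(2,3): flips 1 -> legal
(2,4): no bracket -> illegal
(3,1): flips 3 -> legal
(4,1): flips 1 -> legal
(5,1): no bracket -> illegal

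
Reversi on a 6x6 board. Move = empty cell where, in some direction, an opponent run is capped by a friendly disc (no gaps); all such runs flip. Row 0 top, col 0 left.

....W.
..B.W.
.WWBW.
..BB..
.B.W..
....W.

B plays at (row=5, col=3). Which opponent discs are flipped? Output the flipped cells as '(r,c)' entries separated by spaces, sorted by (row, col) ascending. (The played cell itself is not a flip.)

Dir NW: first cell '.' (not opp) -> no flip
Dir N: opp run (4,3) capped by B -> flip
Dir NE: first cell '.' (not opp) -> no flip
Dir W: first cell '.' (not opp) -> no flip
Dir E: opp run (5,4), next='.' -> no flip
Dir SW: edge -> no flip
Dir S: edge -> no flip
Dir SE: edge -> no flip

Answer: (4,3)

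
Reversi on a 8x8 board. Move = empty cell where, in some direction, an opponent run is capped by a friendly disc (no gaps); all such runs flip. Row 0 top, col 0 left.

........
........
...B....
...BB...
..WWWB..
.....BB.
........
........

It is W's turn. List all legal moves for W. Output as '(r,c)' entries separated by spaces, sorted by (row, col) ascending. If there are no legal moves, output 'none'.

Answer: (1,3) (2,2) (2,4) (2,5) (4,6) (6,6)

Derivation:
(1,2): no bracket -> illegal
(1,3): flips 2 -> legal
(1,4): no bracket -> illegal
(2,2): flips 1 -> legal
(2,4): flips 2 -> legal
(2,5): flips 1 -> legal
(3,2): no bracket -> illegal
(3,5): no bracket -> illegal
(3,6): no bracket -> illegal
(4,6): flips 1 -> legal
(4,7): no bracket -> illegal
(5,4): no bracket -> illegal
(5,7): no bracket -> illegal
(6,4): no bracket -> illegal
(6,5): no bracket -> illegal
(6,6): flips 1 -> legal
(6,7): no bracket -> illegal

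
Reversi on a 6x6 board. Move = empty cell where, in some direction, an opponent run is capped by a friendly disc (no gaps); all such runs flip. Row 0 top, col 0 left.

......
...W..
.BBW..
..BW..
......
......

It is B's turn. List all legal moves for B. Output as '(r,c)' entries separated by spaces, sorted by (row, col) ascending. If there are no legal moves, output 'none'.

Answer: (0,4) (1,4) (2,4) (3,4) (4,4)

Derivation:
(0,2): no bracket -> illegal
(0,3): no bracket -> illegal
(0,4): flips 1 -> legal
(1,2): no bracket -> illegal
(1,4): flips 1 -> legal
(2,4): flips 1 -> legal
(3,4): flips 1 -> legal
(4,2): no bracket -> illegal
(4,3): no bracket -> illegal
(4,4): flips 1 -> legal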